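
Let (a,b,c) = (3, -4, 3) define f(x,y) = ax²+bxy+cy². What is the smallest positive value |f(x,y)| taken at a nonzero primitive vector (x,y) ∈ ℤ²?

translate: b→2 (≡-4 mod 6), so (3,-4,3)→(3,2,2)
flip: (3,2,2)→(2,-2,3)
translate: b→2 (≡-2 mod 4), so (2,-2,3)→(2,2,3)
reduced (well bottom): (2,2,3) with a≤c, −a<b≤a
well minimum = a = 2

2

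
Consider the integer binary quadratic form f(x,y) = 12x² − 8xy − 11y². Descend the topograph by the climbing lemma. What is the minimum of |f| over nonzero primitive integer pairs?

descent: ρ → (-11,8,12)  [lands on river]
river: ρ → (12,16,-7)
river: ρ → (-7,12,16)
river: ρ → (16,20,-3)
river: ρ → (-3,22,9)
river: ρ → (9,14,-11)
closes: descent 1, river 6
min |a| on river = 3

3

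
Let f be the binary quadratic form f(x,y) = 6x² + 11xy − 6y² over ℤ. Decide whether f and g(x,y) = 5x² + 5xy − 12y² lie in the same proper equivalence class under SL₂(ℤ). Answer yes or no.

D₁ = 265, D₂ = 265
river cycle of f (length 22): (-6, 13, 4), (4, 11, -9), (-9, 7, 6), (6, 5, -10), (-10, 15, 1), (1, 15, -10), (-10, 5, 6), (6, 7, -9), (-9, 11, 4), (4, 13, -6), … (12 more)
river cycle of g (length 18): (5, 15, -2), (-2, 13, 12), (12, 11, -3), (-3, 13, 8), (8, 3, -8), (-8, 13, 3), (3, 11, -12), (-12, 13, 2), (2, 15, -5), (-5, 15, 2), … (8 more)
cycles differ ⇒ inequivalent

no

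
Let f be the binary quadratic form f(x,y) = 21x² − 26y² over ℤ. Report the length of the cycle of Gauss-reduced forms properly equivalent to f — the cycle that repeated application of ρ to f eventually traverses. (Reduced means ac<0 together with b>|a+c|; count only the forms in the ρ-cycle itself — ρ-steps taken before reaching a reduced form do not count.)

D = 2184, ⌊√D⌋ = 46
descent: ρ → (-26,0,21)
descent: ρ → (21,42,-5)  [lands on river]
river: ρ → (-5,38,37)
river: ρ → (37,36,-6)
river: ρ → (-6,36,37)
river: ρ → (37,38,-5)
river: ρ → (-5,42,21)
ρ-cycle length = 6 (tail of 2 descent steps not counted)

6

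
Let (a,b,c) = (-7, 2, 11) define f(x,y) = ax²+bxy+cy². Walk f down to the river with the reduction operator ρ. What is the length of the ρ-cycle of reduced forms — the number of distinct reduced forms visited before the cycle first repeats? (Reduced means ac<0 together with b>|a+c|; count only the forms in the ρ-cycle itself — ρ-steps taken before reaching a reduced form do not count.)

D = 312, ⌊√D⌋ = 17
descent: ρ → (11,-2,-7)
descent: ρ → (-7,16,2)  [lands on river]
river: ρ → (2,16,-7)
river: ρ → (-7,12,6)
river: ρ → (6,12,-7)
ρ-cycle length = 4 (tail of 2 descent steps not counted)

4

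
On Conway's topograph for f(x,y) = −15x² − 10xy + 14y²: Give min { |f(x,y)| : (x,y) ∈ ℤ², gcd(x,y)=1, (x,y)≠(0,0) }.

descent: ρ → (14,10,-15)  [lands on river]
river: ρ → (-15,20,9)
river: ρ → (9,16,-19)
river: ρ → (-19,22,6)
river: ρ → (6,26,-11)
river: ρ → (-11,18,14)
closes: descent 1, river 6
min |a| on river = 6

6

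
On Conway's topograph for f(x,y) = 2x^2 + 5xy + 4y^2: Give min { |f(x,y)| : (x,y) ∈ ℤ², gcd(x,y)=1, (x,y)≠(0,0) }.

translate: b→1 (≡5 mod 4), so (2,5,4)→(2,1,1)
flip: (2,1,1)→(1,-1,2)
translate: b→1 (≡-1 mod 2), so (1,-1,2)→(1,1,2)
reduced (well bottom): (1,1,2) with a≤c, −a<b≤a
well minimum = a = 1

1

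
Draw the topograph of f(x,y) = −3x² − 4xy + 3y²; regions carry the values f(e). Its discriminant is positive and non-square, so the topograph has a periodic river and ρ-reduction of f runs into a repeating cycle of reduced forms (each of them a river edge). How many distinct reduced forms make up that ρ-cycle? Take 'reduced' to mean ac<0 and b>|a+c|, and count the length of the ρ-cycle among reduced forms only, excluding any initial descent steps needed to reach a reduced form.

D = 52, ⌊√D⌋ = 7
descent: ρ → (3,4,-3)  [lands on river]
river: ρ → (-3,2,4)
river: ρ → (4,6,-1)
river: ρ → (-1,6,4)
river: ρ → (4,2,-3)
river: ρ → (-3,4,3)
river: ρ → (3,2,-4)
river: ρ → (-4,6,1)
river: ρ → (1,6,-4)
river: ρ → (-4,2,3)
ρ-cycle length = 10 (tail of 1 descent step not counted)

10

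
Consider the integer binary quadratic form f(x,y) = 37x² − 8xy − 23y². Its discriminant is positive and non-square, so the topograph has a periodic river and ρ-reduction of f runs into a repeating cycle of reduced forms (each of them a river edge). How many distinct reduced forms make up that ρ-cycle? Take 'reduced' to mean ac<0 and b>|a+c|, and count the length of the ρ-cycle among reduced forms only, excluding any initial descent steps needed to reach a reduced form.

D = 3468, ⌊√D⌋ = 58
descent: ρ → (-23,54,6)  [lands on river]
river: ρ → (6,54,-23)
river: ρ → (-23,38,22)
river: ρ → (22,50,-11)
river: ρ → (-11,38,46)
river: ρ → (46,54,-3)
river: ρ → (-3,54,46)
river: ρ → (46,38,-11)
river: ρ → (-11,50,22)
river: ρ → (22,38,-23)
ρ-cycle length = 10 (tail of 1 descent step not counted)

10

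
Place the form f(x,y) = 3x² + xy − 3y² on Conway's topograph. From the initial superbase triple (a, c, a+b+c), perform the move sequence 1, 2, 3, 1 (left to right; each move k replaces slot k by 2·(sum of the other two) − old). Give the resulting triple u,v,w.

start (3,-3,1) = (f(1,0),f(0,1),f(1,1))
replace slot 1: 2·((-3)+1) − 3 = -7 → (-7,-3,1)
replace slot 2: 2·((-7)+1) − (-3) = -9 → (-7,-9,1)
replace slot 3: 2·((-7)+(-9)) − 1 = -33 → (-7,-9,-33)
replace slot 1: 2·((-9)+(-33)) − (-7) = -77 → (-77,-9,-33)

-77,-9,-33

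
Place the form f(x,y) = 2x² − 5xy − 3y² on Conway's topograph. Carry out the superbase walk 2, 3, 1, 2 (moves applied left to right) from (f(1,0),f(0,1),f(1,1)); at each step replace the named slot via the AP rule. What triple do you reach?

start (2,-3,-6) = (f(1,0),f(0,1),f(1,1))
replace slot 2: 2·(2+(-6)) − (-3) = -5 → (2,-5,-6)
replace slot 3: 2·(2+(-5)) − (-6) = 0 → (2,-5,0)
replace slot 1: 2·((-5)+0) − 2 = -12 → (-12,-5,0)
replace slot 2: 2·((-12)+0) − (-5) = -19 → (-12,-19,0)

-12,-19,0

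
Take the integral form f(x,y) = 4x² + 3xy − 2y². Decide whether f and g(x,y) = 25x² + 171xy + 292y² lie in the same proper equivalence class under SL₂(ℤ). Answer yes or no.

D₁ = 41, D₂ = 41
river cycle of f (length 10): (-2, 5, 2), (2, 3, -4), (-4, 5, 1), (1, 5, -4), (-4, 3, 2), (2, 5, -2), (-2, 3, 4), (4, 5, -1), (-1, 5, 4), (4, 3, -2)
river cycle of g (length 10): (4, 3, -2), (-2, 5, 2), (2, 3, -4), (-4, 5, 1), (1, 5, -4), (-4, 3, 2), (2, 5, -2), (-2, 3, 4), (4, 5, -1), (-1, 5, 4)
cycles coincide ⇒ equivalent

yes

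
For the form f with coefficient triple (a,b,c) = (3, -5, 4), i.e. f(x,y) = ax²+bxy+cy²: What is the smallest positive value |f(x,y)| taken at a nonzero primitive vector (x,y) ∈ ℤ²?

translate: b→1 (≡-5 mod 6), so (3,-5,4)→(3,1,2)
flip: (3,1,2)→(2,-1,3)
reduced (well bottom): (2,-1,3) with a≤c, −a<b≤a
well minimum = a = 2

2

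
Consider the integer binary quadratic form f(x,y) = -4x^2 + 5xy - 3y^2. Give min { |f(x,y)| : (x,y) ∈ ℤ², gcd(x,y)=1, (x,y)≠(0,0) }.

translate: b→3 (≡-5 mod 8), so (4,-5,3)→(4,3,2)
flip: (4,3,2)→(2,-3,4)
translate: b→1 (≡-3 mod 4), so (2,-3,4)→(2,1,3)
reduced (well bottom): (2,1,3) with a≤c, −a<b≤a
well minimum |f| = |-2| = 2 (negative-definite)

2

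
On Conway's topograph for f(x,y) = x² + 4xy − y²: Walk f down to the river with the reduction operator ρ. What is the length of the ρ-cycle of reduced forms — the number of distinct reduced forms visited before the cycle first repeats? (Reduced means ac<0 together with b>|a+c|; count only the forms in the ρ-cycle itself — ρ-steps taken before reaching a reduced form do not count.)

D = 20, ⌊√D⌋ = 4
river: ρ → (-1,4,1)
river: ρ → (1,4,-1)
ρ-cycle length = 2 (tail of 0 descent steps not counted)

2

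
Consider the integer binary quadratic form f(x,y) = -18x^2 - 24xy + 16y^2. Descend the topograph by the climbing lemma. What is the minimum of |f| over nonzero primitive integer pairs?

descent: ρ → (16,24,-18)  [lands on river]
river: ρ → (-18,12,22)
river: ρ → (22,32,-8)
river: ρ → (-8,32,22)
river: ρ → (22,12,-18)
river: ρ → (-18,24,16)
river: ρ → (16,40,-2)
river: ρ → (-2,40,16)
closes: descent 1, river 8
min |a| on river = 2

2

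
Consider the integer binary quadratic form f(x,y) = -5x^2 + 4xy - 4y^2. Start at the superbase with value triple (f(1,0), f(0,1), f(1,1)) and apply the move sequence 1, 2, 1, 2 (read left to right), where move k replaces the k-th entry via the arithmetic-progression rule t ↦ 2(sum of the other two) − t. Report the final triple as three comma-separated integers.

start (-5,-4,-5) = (f(1,0),f(0,1),f(1,1))
replace slot 1: 2·((-4)+(-5)) − (-5) = -13 → (-13,-4,-5)
replace slot 2: 2·((-13)+(-5)) − (-4) = -32 → (-13,-32,-5)
replace slot 1: 2·((-32)+(-5)) − (-13) = -61 → (-61,-32,-5)
replace slot 2: 2·((-61)+(-5)) − (-32) = -100 → (-61,-100,-5)

-61,-100,-5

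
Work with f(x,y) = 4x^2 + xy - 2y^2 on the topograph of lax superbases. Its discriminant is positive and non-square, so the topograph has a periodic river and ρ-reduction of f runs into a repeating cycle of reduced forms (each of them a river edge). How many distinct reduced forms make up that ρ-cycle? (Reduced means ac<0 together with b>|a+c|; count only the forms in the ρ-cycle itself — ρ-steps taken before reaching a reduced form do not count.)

D = 33, ⌊√D⌋ = 5
descent: ρ → (-2,3,3)  [lands on river]
river: ρ → (3,3,-2)
river: ρ → (-2,5,1)
river: ρ → (1,5,-2)
ρ-cycle length = 4 (tail of 1 descent step not counted)

4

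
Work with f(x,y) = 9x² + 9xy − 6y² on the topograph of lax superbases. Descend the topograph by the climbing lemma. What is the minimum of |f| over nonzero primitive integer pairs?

river: ρ → (-6,15,3)
river: ρ → (3,15,-6)
river: ρ → (-6,9,9)
river: ρ → (9,9,-6)
closes: descent 0, river 4
min |a| on river = 3

3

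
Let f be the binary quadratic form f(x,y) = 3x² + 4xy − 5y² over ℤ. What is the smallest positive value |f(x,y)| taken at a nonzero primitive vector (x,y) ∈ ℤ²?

river: ρ → (-5,6,2)
river: ρ → (2,6,-5)
river: ρ → (-5,4,3)
river: ρ → (3,8,-1)
river: ρ → (-1,8,3)
river: ρ → (3,4,-5)
closes: descent 0, river 6
min |a| on river = 1

1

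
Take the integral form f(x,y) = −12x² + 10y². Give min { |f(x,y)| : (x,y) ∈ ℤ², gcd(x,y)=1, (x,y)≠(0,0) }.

descent: ρ → (10,20,-2)  [lands on river]
river: ρ → (-2,20,10)
closes: descent 1, river 2
min |a| on river = 2

2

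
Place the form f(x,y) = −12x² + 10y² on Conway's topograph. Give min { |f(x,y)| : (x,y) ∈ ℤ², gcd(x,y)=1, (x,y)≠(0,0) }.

descent: ρ → (10,20,-2)  [lands on river]
river: ρ → (-2,20,10)
closes: descent 1, river 2
min |a| on river = 2

2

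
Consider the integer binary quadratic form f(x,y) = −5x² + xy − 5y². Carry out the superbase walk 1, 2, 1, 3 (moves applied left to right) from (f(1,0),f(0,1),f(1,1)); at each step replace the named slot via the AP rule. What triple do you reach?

start (-5,-5,-9) = (f(1,0),f(0,1),f(1,1))
replace slot 1: 2·((-5)+(-9)) − (-5) = -23 → (-23,-5,-9)
replace slot 2: 2·((-23)+(-9)) − (-5) = -59 → (-23,-59,-9)
replace slot 1: 2·((-59)+(-9)) − (-23) = -113 → (-113,-59,-9)
replace slot 3: 2·((-113)+(-59)) − (-9) = -335 → (-113,-59,-335)

-113,-59,-335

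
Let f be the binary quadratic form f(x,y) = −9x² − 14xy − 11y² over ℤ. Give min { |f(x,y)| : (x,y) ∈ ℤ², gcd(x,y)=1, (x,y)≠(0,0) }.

translate: b→-4 (≡14 mod 18), so (9,14,11)→(9,-4,6)
flip: (9,-4,6)→(6,4,9)
reduced (well bottom): (6,4,9) with a≤c, −a<b≤a
well minimum |f| = |-6| = 6 (negative-definite)

6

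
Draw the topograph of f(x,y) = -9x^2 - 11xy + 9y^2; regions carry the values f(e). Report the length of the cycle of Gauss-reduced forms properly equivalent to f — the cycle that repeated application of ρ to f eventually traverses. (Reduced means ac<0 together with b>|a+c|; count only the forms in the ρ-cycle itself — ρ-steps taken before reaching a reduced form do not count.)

D = 445, ⌊√D⌋ = 21
descent: ρ → (9,11,-9)  [lands on river]
river: ρ → (-9,7,11)
river: ρ → (11,15,-5)
river: ρ → (-5,15,11)
river: ρ → (11,7,-9)
river: ρ → (-9,11,9)
river: ρ → (9,7,-11)
river: ρ → (-11,15,5)
river: ρ → (5,15,-11)
river: ρ → (-11,7,9)
ρ-cycle length = 10 (tail of 1 descent step not counted)

10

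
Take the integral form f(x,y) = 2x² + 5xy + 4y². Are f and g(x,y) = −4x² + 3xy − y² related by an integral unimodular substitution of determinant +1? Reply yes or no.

D₁ = -7, D₂ = -7
f: translate: b→1 (≡5 mod 4), so (2,5,4)→(2,1,1)
f: flip: (2,1,1)→(1,-1,2)
f: translate: b→1 (≡-1 mod 2), so (1,-1,2)→(1,1,2)
f: reduced (well bottom): (1,1,2) with a≤c, −a<b≤a
g is negative-definite; reduce −g:
−g: flip: (4,-3,1)→(1,3,4)
−g: translate: b→1 (≡3 mod 2), so (1,3,4)→(1,1,2)
−g: reduced (well bottom): (1,1,2) with a≤c, −a<b≤a
flip sign back: reduced form of g is (-1,-1,-2)
reduced forms (1, 1, 2) vs (-1, -1, -2) ⇒ inequivalent

no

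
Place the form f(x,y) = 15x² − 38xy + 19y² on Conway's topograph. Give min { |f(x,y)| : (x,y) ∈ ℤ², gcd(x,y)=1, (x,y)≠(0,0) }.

descent: ρ → (19,0,-4)
descent: ρ → (-4,16,3)  [lands on river]
river: ρ → (3,14,-9)
river: ρ → (-9,4,8)
river: ρ → (8,12,-5)
river: ρ → (-5,8,12)
river: ρ → (12,16,-1)
river: ρ → (-1,16,12)
river: ρ → (12,8,-5)
river: ρ → (-5,12,8)
river: ρ → (8,4,-9)
river: ρ → (-9,14,3)
river: ρ → (3,16,-4)
closes: descent 2, river 12
min |a| on river = 1

1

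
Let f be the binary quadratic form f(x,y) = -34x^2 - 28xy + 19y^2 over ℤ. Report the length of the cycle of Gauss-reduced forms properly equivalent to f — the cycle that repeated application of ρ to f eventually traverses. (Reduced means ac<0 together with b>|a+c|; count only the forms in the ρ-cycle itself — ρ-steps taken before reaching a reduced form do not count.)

D = 3368, ⌊√D⌋ = 58
descent: ρ → (19,28,-34)  [lands on river]
river: ρ → (-34,40,13)
river: ρ → (13,38,-37)
river: ρ → (-37,36,14)
river: ρ → (14,48,-19)
river: ρ → (-19,28,34)
river: ρ → (34,40,-13)
river: ρ → (-13,38,37)
river: ρ → (37,36,-14)
river: ρ → (-14,48,19)
ρ-cycle length = 10 (tail of 1 descent step not counted)

10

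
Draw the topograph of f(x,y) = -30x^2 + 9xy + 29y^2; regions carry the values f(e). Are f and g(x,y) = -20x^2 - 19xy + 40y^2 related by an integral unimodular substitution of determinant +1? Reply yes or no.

D₁ = 3561, D₂ = 3561
river cycle of f (length 56): (29, 49, -10), (-10, 51, 24), (24, 45, -16), (-16, 51, 15), (15, 39, -34), (-34, 29, 20), (20, 51, -12), (-12, 45, 32), (32, 19, -25), (-25, 31, 26), … (46 more)
river cycle of g (length 56): (-20, 21, 39), (39, 57, -2), (-2, 59, 10), (10, 41, -47), (-47, 53, 4), (4, 59, -5), (-5, 51, 48), (48, 45, -8), (-8, 51, 30), (30, 9, -29), … (46 more)
cycles differ ⇒ inequivalent

no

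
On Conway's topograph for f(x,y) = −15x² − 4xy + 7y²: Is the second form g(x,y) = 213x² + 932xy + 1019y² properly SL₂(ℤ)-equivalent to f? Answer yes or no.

D₁ = 436, D₂ = 436
river cycle of f (length 30): (7, 18, -4), (-4, 14, 15), (15, 16, -3), (-3, 20, 3), (3, 16, -15), (-15, 14, 4), (4, 18, -7), (-7, 10, 12), (12, 14, -5), (-5, 16, 9), … (20 more)
river cycle of g (length 30): (7, 18, -4), (-4, 14, 15), (15, 16, -3), (-3, 20, 3), (3, 16, -15), (-15, 14, 4), (4, 18, -7), (-7, 10, 12), (12, 14, -5), (-5, 16, 9), … (20 more)
cycles coincide ⇒ equivalent

yes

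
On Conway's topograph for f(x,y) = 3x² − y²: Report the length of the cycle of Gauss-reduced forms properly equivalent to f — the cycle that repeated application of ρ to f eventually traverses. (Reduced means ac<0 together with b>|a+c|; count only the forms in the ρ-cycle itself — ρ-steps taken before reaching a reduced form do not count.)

D = 12, ⌊√D⌋ = 3
descent: ρ → (-1,2,2)  [lands on river]
river: ρ → (2,2,-1)
ρ-cycle length = 2 (tail of 1 descent step not counted)

2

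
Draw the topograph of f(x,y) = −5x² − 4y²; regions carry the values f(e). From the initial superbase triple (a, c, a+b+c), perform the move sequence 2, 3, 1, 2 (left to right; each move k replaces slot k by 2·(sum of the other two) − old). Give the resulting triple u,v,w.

start (-5,-4,-9) = (f(1,0),f(0,1),f(1,1))
replace slot 2: 2·((-5)+(-9)) − (-4) = -24 → (-5,-24,-9)
replace slot 3: 2·((-5)+(-24)) − (-9) = -49 → (-5,-24,-49)
replace slot 1: 2·((-24)+(-49)) − (-5) = -141 → (-141,-24,-49)
replace slot 2: 2·((-141)+(-49)) − (-24) = -356 → (-141,-356,-49)

-141,-356,-49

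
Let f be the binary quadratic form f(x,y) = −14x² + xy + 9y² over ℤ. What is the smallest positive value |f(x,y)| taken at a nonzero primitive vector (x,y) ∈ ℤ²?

descent: ρ → (9,17,-6)  [lands on river]
river: ρ → (-6,19,6)
river: ρ → (6,17,-9)
river: ρ → (-9,19,4)
river: ρ → (4,21,-4)
river: ρ → (-4,19,9)
closes: descent 1, river 6
min |a| on river = 4

4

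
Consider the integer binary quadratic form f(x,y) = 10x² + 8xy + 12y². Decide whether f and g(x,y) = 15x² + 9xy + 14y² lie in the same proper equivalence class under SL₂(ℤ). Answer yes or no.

D₁ = -416, D₂ = -759
discriminants differ ⇒ not SL₂(ℤ)-equivalent

no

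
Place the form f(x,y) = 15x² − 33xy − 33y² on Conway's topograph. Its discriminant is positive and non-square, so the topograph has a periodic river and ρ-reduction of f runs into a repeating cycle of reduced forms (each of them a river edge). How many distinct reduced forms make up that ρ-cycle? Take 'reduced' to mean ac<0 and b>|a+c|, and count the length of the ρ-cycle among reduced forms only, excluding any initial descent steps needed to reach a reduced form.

D = 3069, ⌊√D⌋ = 55
descent: ρ → (-33,33,15)  [lands on river]
river: ρ → (15,27,-39)
river: ρ → (-39,51,3)
river: ρ → (3,51,-39)
river: ρ → (-39,27,15)
river: ρ → (15,33,-33)
ρ-cycle length = 6 (tail of 1 descent step not counted)

6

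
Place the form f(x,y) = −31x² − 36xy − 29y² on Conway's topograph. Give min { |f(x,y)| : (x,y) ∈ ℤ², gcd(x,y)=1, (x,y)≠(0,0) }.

translate: b→-26 (≡36 mod 62), so (31,36,29)→(31,-26,24)
flip: (31,-26,24)→(24,26,31)
translate: b→-22 (≡26 mod 48), so (24,26,31)→(24,-22,29)
reduced (well bottom): (24,-22,29) with a≤c, −a<b≤a
well minimum |f| = |-24| = 24 (negative-definite)

24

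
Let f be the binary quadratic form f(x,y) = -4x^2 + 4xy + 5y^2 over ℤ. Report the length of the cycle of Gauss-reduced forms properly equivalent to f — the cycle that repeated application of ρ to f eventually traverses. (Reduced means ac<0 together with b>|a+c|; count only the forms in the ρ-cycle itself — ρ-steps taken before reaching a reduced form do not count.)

D = 96, ⌊√D⌋ = 9
river: ρ → (5,6,-3)
river: ρ → (-3,6,5)
river: ρ → (5,4,-4)
river: ρ → (-4,4,5)
ρ-cycle length = 4 (tail of 0 descent steps not counted)

4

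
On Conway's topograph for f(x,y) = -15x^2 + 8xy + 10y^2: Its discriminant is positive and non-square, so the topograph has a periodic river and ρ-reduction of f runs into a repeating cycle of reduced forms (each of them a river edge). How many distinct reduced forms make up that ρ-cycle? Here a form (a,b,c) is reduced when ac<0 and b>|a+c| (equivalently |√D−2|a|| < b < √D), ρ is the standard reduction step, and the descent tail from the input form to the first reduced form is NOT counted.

D = 664, ⌊√D⌋ = 25
river: ρ → (10,12,-13)
river: ρ → (-13,14,9)
river: ρ → (9,22,-5)
river: ρ → (-5,18,17)
river: ρ → (17,16,-6)
river: ρ → (-6,20,11)
river: ρ → (11,24,-2)
river: ρ → (-2,24,11)
river: ρ → (11,20,-6)
river: ρ → (-6,16,17)
river: ρ → (17,18,-5)
river: ρ → (-5,22,9)
river: ρ → (9,14,-13)
river: ρ → (-13,12,10)
river: ρ → (10,8,-15)
river: ρ → (-15,22,3)
river: ρ → (3,20,-22)
river: ρ → (-22,24,1)
river: ρ → (1,24,-22)
river: ρ → (-22,20,3)
river: ρ → (3,22,-15)
river: ρ → (-15,8,10)
ρ-cycle length = 22 (tail of 0 descent steps not counted)

22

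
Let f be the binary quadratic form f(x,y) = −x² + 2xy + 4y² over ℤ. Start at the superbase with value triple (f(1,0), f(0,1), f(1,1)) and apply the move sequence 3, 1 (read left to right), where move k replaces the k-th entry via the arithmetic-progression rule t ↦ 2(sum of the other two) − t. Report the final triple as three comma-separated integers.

start (-1,4,5) = (f(1,0),f(0,1),f(1,1))
replace slot 3: 2·((-1)+4) − 5 = 1 → (-1,4,1)
replace slot 1: 2·(4+1) − (-1) = 11 → (11,4,1)

11,4,1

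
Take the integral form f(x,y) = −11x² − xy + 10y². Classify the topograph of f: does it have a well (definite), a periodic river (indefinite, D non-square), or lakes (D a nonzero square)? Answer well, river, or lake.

D = b²−4ac = (-1)² − 4·(-11)·10 = 441
D = 21² is a perfect square ⇒ form factors over ℤ ⇒ lakes

lake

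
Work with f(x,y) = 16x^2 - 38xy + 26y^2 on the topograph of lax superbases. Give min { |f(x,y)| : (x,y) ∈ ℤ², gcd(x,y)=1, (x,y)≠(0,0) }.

translate: b→-6 (≡-38 mod 32), so (16,-38,26)→(16,-6,4)
flip: (16,-6,4)→(4,6,16)
translate: b→-2 (≡6 mod 8), so (4,6,16)→(4,-2,14)
reduced (well bottom): (4,-2,14) with a≤c, −a<b≤a
well minimum = a = 4

4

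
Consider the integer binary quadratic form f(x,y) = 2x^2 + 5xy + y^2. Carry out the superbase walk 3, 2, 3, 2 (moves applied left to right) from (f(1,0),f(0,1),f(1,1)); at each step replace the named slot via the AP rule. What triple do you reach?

start (2,1,8) = (f(1,0),f(0,1),f(1,1))
replace slot 3: 2·(2+1) − 8 = -2 → (2,1,-2)
replace slot 2: 2·(2+(-2)) − 1 = -1 → (2,-1,-2)
replace slot 3: 2·(2+(-1)) − (-2) = 4 → (2,-1,4)
replace slot 2: 2·(2+4) − (-1) = 13 → (2,13,4)

2,13,4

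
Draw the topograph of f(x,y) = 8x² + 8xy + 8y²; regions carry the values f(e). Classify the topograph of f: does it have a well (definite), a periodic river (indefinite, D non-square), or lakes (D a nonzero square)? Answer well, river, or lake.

D = b²−4ac = 8² − 4·8·8 = -192
D < 0 ⇒ definite ⇒ every region one sign ⇒ single well

well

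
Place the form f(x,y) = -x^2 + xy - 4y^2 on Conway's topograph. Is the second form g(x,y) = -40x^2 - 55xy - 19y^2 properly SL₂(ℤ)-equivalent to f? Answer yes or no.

D₁ = -15, D₂ = -15
f is negative-definite; reduce −f:
−f: translate: b→1 (≡-1 mod 2), so (1,-1,4)→(1,1,4)
−f: reduced (well bottom): (1,1,4) with a≤c, −a<b≤a
flip sign back: reduced form of f is (-1,-1,-4)
g is negative-definite; reduce −g:
−g: translate: b→-25 (≡55 mod 80), so (40,55,19)→(40,-25,4)
−g: flip: (40,-25,4)→(4,25,40)
−g: translate: b→1 (≡25 mod 8), so (4,25,40)→(4,1,1)
−g: flip: (4,1,1)→(1,-1,4)
−g: translate: b→1 (≡-1 mod 2), so (1,-1,4)→(1,1,4)
−g: reduced (well bottom): (1,1,4) with a≤c, −a<b≤a
flip sign back: reduced form of g is (-1,-1,-4)
reduced forms (-1, -1, -4) vs (-1, -1, -4) ⇒ equivalent

yes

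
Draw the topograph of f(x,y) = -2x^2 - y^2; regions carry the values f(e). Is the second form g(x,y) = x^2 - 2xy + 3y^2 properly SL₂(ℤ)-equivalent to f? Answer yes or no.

D₁ = -8, D₂ = -8
f is negative-definite; reduce −f:
−f: flip: (2,0,1)→(1,0,2)
−f: reduced (well bottom): (1,0,2) with a≤c, −a<b≤a
flip sign back: reduced form of f is (-1,0,-2)
g: translate: b→0 (≡-2 mod 2), so (1,-2,3)→(1,0,2)
g: reduced (well bottom): (1,0,2) with a≤c, −a<b≤a
reduced forms (-1, 0, -2) vs (1, 0, 2) ⇒ inequivalent

no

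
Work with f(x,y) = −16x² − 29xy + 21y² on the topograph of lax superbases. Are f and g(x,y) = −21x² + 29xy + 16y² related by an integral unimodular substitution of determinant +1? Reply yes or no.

D₁ = 2185, D₂ = 2185
river cycle of f (length 34): (21, 29, -16), (-16, 35, 15), (15, 25, -26), (-26, 27, 14), (14, 29, -24), (-24, 19, 19), (19, 19, -24), (-24, 29, 14), (14, 27, -26), (-26, 25, 15), … (24 more)
river cycle of g (length 34): (16, 35, -15), (-15, 25, 26), (26, 27, -14), (-14, 29, 24), (24, 19, -19), (-19, 19, 24), (24, 29, -14), (-14, 27, 26), (26, 25, -15), (-15, 35, 16), … (24 more)
cycles differ ⇒ inequivalent

no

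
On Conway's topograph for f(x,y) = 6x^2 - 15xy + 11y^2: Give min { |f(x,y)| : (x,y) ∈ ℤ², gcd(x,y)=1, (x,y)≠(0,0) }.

translate: b→-3 (≡-15 mod 12), so (6,-15,11)→(6,-3,2)
flip: (6,-3,2)→(2,3,6)
translate: b→-1 (≡3 mod 4), so (2,3,6)→(2,-1,5)
reduced (well bottom): (2,-1,5) with a≤c, −a<b≤a
well minimum = a = 2

2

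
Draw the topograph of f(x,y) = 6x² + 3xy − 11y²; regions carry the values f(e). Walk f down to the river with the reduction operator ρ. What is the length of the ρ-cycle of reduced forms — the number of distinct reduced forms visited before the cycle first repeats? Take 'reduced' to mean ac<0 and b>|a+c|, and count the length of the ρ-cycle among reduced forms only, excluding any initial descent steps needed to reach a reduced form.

D = 273, ⌊√D⌋ = 16
descent: ρ → (-11,-3,6)
descent: ρ → (6,15,-2)  [lands on river]
river: ρ → (-2,13,13)
river: ρ → (13,13,-2)
river: ρ → (-2,15,6)
river: ρ → (6,9,-8)
river: ρ → (-8,7,7)
river: ρ → (7,7,-8)
river: ρ → (-8,9,6)
ρ-cycle length = 8 (tail of 2 descent steps not counted)

8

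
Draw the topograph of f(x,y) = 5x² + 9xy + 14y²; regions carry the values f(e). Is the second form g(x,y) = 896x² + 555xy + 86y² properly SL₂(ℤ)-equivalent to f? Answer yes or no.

D₁ = -199, D₂ = -199
f: translate: b→-1 (≡9 mod 10), so (5,9,14)→(5,-1,10)
f: reduced (well bottom): (5,-1,10) with a≤c, −a<b≤a
g: flip: (896,555,86)→(86,-555,896)
g: translate: b→-39 (≡-555 mod 172), so (86,-555,896)→(86,-39,5)
g: flip: (86,-39,5)→(5,39,86)
g: translate: b→-1 (≡39 mod 10), so (5,39,86)→(5,-1,10)
g: reduced (well bottom): (5,-1,10) with a≤c, −a<b≤a
reduced forms (5, -1, 10) vs (5, -1, 10) ⇒ equivalent

yes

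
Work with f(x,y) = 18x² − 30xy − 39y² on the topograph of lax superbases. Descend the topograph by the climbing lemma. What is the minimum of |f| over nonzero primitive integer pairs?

descent: ρ → (-39,30,18)  [lands on river]
river: ρ → (18,42,-27)
river: ρ → (-27,12,33)
river: ρ → (33,54,-6)
river: ρ → (-6,54,33)
river: ρ → (33,12,-27)
river: ρ → (-27,42,18)
river: ρ → (18,30,-39)
river: ρ → (-39,48,9)
river: ρ → (9,60,-3)
river: ρ → (-3,60,9)
river: ρ → (9,48,-39)
closes: descent 1, river 12
min |a| on river = 3

3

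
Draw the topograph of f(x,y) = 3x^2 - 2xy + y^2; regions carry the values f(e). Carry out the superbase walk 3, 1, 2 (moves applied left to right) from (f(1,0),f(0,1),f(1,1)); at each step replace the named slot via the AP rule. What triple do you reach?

start (3,1,2) = (f(1,0),f(0,1),f(1,1))
replace slot 3: 2·(3+1) − 2 = 6 → (3,1,6)
replace slot 1: 2·(1+6) − 3 = 11 → (11,1,6)
replace slot 2: 2·(11+6) − 1 = 33 → (11,33,6)

11,33,6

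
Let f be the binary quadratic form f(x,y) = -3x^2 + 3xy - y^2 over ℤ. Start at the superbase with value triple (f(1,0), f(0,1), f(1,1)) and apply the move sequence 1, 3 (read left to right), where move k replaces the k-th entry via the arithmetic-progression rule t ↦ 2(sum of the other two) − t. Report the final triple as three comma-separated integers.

start (-3,-1,-1) = (f(1,0),f(0,1),f(1,1))
replace slot 1: 2·((-1)+(-1)) − (-3) = -1 → (-1,-1,-1)
replace slot 3: 2·((-1)+(-1)) − (-1) = -3 → (-1,-1,-3)

-1,-1,-3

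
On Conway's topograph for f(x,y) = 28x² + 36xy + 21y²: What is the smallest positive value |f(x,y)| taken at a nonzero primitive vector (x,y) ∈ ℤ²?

translate: b→-20 (≡36 mod 56), so (28,36,21)→(28,-20,13)
flip: (28,-20,13)→(13,20,28)
translate: b→-6 (≡20 mod 26), so (13,20,28)→(13,-6,21)
reduced (well bottom): (13,-6,21) with a≤c, −a<b≤a
well minimum = a = 13

13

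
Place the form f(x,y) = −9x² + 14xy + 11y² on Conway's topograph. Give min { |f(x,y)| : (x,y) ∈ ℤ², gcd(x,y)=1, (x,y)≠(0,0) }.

river: ρ → (11,8,-12)
river: ρ → (-12,16,7)
river: ρ → (7,12,-16)
river: ρ → (-16,20,3)
river: ρ → (3,22,-9)
river: ρ → (-9,14,11)
closes: descent 0, river 6
min |a| on river = 3

3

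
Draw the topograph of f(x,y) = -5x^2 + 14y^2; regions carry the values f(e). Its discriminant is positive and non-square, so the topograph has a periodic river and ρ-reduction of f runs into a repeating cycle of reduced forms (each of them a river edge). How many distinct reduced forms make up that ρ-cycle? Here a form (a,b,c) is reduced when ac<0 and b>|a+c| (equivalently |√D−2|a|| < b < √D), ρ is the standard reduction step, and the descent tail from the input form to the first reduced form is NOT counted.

D = 280, ⌊√D⌋ = 16
descent: ρ → (14,0,-5)
descent: ρ → (-5,10,9)  [lands on river]
river: ρ → (9,8,-6)
river: ρ → (-6,16,1)
river: ρ → (1,16,-6)
river: ρ → (-6,8,9)
river: ρ → (9,10,-5)
ρ-cycle length = 6 (tail of 2 descent steps not counted)

6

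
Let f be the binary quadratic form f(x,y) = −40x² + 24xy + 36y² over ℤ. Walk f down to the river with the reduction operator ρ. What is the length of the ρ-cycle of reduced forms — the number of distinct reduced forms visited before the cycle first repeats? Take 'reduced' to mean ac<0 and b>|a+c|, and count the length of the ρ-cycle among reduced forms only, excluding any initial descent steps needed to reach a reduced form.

D = 6336, ⌊√D⌋ = 79
river: ρ → (36,48,-28)
river: ρ → (-28,64,20)
river: ρ → (20,56,-40)
river: ρ → (-40,24,36)
ρ-cycle length = 4 (tail of 0 descent steps not counted)

4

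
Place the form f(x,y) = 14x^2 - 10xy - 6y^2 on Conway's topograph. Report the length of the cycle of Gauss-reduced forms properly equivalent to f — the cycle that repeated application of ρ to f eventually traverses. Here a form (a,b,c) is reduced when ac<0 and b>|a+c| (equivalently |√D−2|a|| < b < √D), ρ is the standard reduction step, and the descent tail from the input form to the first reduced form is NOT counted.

D = 436, ⌊√D⌋ = 20
descent: ρ → (-6,10,14)  [lands on river]
river: ρ → (14,18,-2)
river: ρ → (-2,18,14)
river: ρ → (14,10,-6)
river: ρ → (-6,14,10)
river: ρ → (10,6,-10)
river: ρ → (-10,14,6)
river: ρ → (6,10,-14)
river: ρ → (-14,18,2)
river: ρ → (2,18,-14)
river: ρ → (-14,10,6)
river: ρ → (6,14,-10)
river: ρ → (-10,6,10)
river: ρ → (10,14,-6)
ρ-cycle length = 14 (tail of 1 descent step not counted)

14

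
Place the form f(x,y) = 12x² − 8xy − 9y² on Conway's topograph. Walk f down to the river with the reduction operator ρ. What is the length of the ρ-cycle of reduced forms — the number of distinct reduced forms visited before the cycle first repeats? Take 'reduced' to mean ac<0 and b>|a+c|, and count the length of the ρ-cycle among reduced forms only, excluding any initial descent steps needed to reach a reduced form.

D = 496, ⌊√D⌋ = 22
descent: ρ → (-9,8,12)  [lands on river]
river: ρ → (12,16,-5)
river: ρ → (-5,14,15)
river: ρ → (15,16,-4)
river: ρ → (-4,16,15)
river: ρ → (15,14,-5)
river: ρ → (-5,16,12)
river: ρ → (12,8,-9)
river: ρ → (-9,10,11)
river: ρ → (11,12,-8)
river: ρ → (-8,20,3)
river: ρ → (3,22,-1)
river: ρ → (-1,22,3)
river: ρ → (3,20,-8)
river: ρ → (-8,12,11)
river: ρ → (11,10,-9)
ρ-cycle length = 16 (tail of 1 descent step not counted)

16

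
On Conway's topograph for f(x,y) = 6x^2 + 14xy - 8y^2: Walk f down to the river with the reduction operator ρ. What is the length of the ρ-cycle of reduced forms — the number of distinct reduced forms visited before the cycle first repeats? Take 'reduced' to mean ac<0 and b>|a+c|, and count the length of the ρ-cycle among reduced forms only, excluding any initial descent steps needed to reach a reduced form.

D = 388, ⌊√D⌋ = 19
river: ρ → (-8,18,2)
river: ρ → (2,18,-8)
river: ρ → (-8,14,6)
river: ρ → (6,10,-12)
river: ρ → (-12,14,4)
river: ρ → (4,18,-4)
river: ρ → (-4,14,12)
river: ρ → (12,10,-6)
river: ρ → (-6,14,8)
river: ρ → (8,18,-2)
river: ρ → (-2,18,8)
river: ρ → (8,14,-6)
river: ρ → (-6,10,12)
river: ρ → (12,14,-4)
river: ρ → (-4,18,4)
river: ρ → (4,14,-12)
river: ρ → (-12,10,6)
river: ρ → (6,14,-8)
ρ-cycle length = 18 (tail of 0 descent steps not counted)

18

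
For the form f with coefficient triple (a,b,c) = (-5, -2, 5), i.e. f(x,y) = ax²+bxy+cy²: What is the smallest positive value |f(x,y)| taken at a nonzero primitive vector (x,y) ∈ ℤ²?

descent: ρ → (5,2,-5)  [lands on river]
river: ρ → (-5,8,2)
river: ρ → (2,8,-5)
river: ρ → (-5,2,5)
river: ρ → (5,8,-2)
river: ρ → (-2,8,5)
closes: descent 1, river 6
min |a| on river = 2

2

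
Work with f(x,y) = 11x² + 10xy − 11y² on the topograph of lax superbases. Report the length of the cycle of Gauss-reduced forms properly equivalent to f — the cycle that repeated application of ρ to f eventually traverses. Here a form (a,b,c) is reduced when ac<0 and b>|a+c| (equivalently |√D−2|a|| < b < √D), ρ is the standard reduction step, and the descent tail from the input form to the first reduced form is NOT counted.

D = 584, ⌊√D⌋ = 24
river: ρ → (-11,12,10)
river: ρ → (10,8,-13)
river: ρ → (-13,18,5)
river: ρ → (5,22,-5)
river: ρ → (-5,18,13)
river: ρ → (13,8,-10)
river: ρ → (-10,12,11)
river: ρ → (11,10,-11)
ρ-cycle length = 8 (tail of 0 descent steps not counted)

8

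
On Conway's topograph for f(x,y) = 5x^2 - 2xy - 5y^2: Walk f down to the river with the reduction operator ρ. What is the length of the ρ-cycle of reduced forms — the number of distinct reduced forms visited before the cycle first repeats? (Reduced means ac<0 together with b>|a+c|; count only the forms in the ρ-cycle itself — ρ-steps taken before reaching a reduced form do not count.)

D = 104, ⌊√D⌋ = 10
descent: ρ → (-5,2,5)  [lands on river]
river: ρ → (5,8,-2)
river: ρ → (-2,8,5)
river: ρ → (5,2,-5)
river: ρ → (-5,8,2)
river: ρ → (2,8,-5)
ρ-cycle length = 6 (tail of 1 descent step not counted)

6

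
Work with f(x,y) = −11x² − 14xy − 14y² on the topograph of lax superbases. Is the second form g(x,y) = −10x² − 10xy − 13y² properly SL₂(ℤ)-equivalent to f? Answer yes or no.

D₁ = -420, D₂ = -420
f is negative-definite; reduce −f:
−f: translate: b→-8 (≡14 mod 22), so (11,14,14)→(11,-8,11)
−f: flip: (11,-8,11)→(11,8,11)
−f: reduced (well bottom): (11,8,11) with a≤c, −a<b≤a
flip sign back: reduced form of f is (-11,-8,-11)
g is negative-definite; reduce −g:
−g: reduced (well bottom): (10,10,13) with a≤c, −a<b≤a
flip sign back: reduced form of g is (-10,-10,-13)
reduced forms (-11, -8, -11) vs (-10, -10, -13) ⇒ inequivalent

no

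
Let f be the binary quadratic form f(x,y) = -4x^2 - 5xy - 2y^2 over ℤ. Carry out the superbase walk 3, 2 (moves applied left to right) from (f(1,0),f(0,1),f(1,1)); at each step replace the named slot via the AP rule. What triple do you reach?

start (-4,-2,-11) = (f(1,0),f(0,1),f(1,1))
replace slot 3: 2·((-4)+(-2)) − (-11) = -1 → (-4,-2,-1)
replace slot 2: 2·((-4)+(-1)) − (-2) = -8 → (-4,-8,-1)

-4,-8,-1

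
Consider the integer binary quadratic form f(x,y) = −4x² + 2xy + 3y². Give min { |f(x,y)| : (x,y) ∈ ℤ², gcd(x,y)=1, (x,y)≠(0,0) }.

river: ρ → (3,4,-3)
river: ρ → (-3,2,4)
river: ρ → (4,6,-1)
river: ρ → (-1,6,4)
river: ρ → (4,2,-3)
river: ρ → (-3,4,3)
river: ρ → (3,2,-4)
river: ρ → (-4,6,1)
river: ρ → (1,6,-4)
river: ρ → (-4,2,3)
closes: descent 0, river 10
min |a| on river = 1

1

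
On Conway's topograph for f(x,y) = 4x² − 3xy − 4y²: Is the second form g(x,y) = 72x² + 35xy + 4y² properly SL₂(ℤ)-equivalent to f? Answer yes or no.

D₁ = 73, D₂ = 73
river cycle of f (length 18): (-4, 3, 4), (4, 5, -3), (-3, 7, 2), (2, 5, -6), (-6, 7, 1), (1, 7, -6), (-6, 5, 2), (2, 7, -3), (-3, 5, 4), (4, 3, -4), … (8 more)
river cycle of g (length 18): (4, 5, -3), (-3, 7, 2), (2, 5, -6), (-6, 7, 1), (1, 7, -6), (-6, 5, 2), (2, 7, -3), (-3, 5, 4), (4, 3, -4), (-4, 5, 3), … (8 more)
cycles coincide ⇒ equivalent

yes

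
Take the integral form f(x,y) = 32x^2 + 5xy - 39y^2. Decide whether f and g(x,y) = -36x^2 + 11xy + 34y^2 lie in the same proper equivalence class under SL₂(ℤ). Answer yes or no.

D₁ = 5017, D₂ = 5017
river cycle of f (length 40): (32, 69, -2), (-2, 67, 66), (66, 65, -3), (-3, 67, 44), (44, 21, -26), (-26, 31, 39), (39, 47, -18), (-18, 61, 18), (18, 47, -39), (-39, 31, 26), … (30 more)
river cycle of g (length 42): (34, 57, -13), (-13, 47, 54), (54, 61, -6), (-6, 59, 64), (64, 69, -1), (-1, 69, 64), (64, 59, -6), (-6, 61, 54), (54, 47, -13), (-13, 57, 34), … (32 more)
cycles differ ⇒ inequivalent

no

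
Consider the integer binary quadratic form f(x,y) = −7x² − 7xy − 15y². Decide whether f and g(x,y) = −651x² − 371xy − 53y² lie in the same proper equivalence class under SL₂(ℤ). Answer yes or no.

D₁ = -371, D₂ = -371
f is negative-definite; reduce −f:
−f: reduced (well bottom): (7,7,15) with a≤c, −a<b≤a
flip sign back: reduced form of f is (-7,-7,-15)
g is negative-definite; reduce −g:
−g: flip: (651,371,53)→(53,-371,651)
−g: translate: b→53 (≡-371 mod 106), so (53,-371,651)→(53,53,15)
−g: flip: (53,53,15)→(15,-53,53)
−g: translate: b→7 (≡-53 mod 30), so (15,-53,53)→(15,7,7)
−g: flip: (15,7,7)→(7,-7,15)
−g: translate: b→7 (≡-7 mod 14), so (7,-7,15)→(7,7,15)
−g: reduced (well bottom): (7,7,15) with a≤c, −a<b≤a
flip sign back: reduced form of g is (-7,-7,-15)
reduced forms (-7, -7, -15) vs (-7, -7, -15) ⇒ equivalent

yes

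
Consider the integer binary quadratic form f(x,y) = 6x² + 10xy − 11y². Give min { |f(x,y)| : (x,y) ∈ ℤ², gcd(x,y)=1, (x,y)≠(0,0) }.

river: ρ → (-11,12,5)
river: ρ → (5,18,-2)
river: ρ → (-2,18,5)
river: ρ → (5,12,-11)
river: ρ → (-11,10,6)
river: ρ → (6,14,-7)
river: ρ → (-7,14,6)
river: ρ → (6,10,-11)
closes: descent 0, river 8
min |a| on river = 2

2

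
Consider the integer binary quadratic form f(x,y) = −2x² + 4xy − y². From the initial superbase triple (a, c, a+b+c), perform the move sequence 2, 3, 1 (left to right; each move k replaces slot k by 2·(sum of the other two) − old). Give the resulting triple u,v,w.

start (-2,-1,1) = (f(1,0),f(0,1),f(1,1))
replace slot 2: 2·((-2)+1) − (-1) = -1 → (-2,-1,1)
replace slot 3: 2·((-2)+(-1)) − 1 = -7 → (-2,-1,-7)
replace slot 1: 2·((-1)+(-7)) − (-2) = -14 → (-14,-1,-7)

-14,-1,-7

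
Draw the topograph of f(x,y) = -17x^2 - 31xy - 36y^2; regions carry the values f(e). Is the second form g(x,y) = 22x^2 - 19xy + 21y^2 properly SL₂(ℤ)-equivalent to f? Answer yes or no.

D₁ = -1487, D₂ = -1487
f is negative-definite; reduce −f:
−f: translate: b→-3 (≡31 mod 34), so (17,31,36)→(17,-3,22)
−f: reduced (well bottom): (17,-3,22) with a≤c, −a<b≤a
flip sign back: reduced form of f is (-17,3,-22)
g: flip: (22,-19,21)→(21,19,22)
g: reduced (well bottom): (21,19,22) with a≤c, −a<b≤a
reduced forms (-17, 3, -22) vs (21, 19, 22) ⇒ inequivalent

no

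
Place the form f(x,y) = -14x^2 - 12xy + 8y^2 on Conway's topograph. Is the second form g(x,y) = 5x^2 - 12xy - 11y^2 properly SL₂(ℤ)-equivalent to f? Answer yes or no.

D₁ = 592, D₂ = 364
discriminants differ ⇒ not SL₂(ℤ)-equivalent

no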